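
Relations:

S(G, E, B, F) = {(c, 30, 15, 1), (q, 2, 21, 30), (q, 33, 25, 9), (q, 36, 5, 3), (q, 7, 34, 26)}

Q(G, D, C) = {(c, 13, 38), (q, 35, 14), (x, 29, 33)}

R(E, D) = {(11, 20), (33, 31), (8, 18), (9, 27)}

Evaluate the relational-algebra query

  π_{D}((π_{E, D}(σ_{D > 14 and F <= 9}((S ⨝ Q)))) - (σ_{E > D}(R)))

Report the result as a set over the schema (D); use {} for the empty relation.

{35}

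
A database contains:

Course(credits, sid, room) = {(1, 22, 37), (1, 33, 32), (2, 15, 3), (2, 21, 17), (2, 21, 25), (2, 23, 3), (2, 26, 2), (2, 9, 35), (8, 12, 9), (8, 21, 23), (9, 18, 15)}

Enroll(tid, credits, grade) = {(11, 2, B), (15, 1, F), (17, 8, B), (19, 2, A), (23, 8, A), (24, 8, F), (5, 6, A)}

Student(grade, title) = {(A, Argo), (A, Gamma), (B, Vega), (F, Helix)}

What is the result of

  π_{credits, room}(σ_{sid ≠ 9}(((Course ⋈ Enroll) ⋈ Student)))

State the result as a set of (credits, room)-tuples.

Joining Course and Enroll on credits yields {(1, 22, 37, 15, F), (1, 33, 32, 15, F), (2, 15, 3, 11, B), (2, 15, 3, 19, A), (2, 21, 17, 11, B), (2, 21, 17, 19, A), (2, 21, 25, 11, B), (2, 21, 25, 19, A), (2, 23, 3, 11, B), (2, 23, 3, 19, A), (2, 26, 2, 11, B), (2, 26, 2, 19, A), (2, 9, 35, 11, B), (2, 9, 35, 19, A), (8, 12, 9, 17, B), (8, 12, 9, 23, A), (8, 12, 9, 24, F), (8, 21, 23, 17, B), (8, 21, 23, 23, A), (8, 21, 23, 24, F)}.
Joining (Course ⋈ Enroll) and Student on grade yields {(1, 22, 37, 15, F, Helix), (1, 33, 32, 15, F, Helix), (2, 15, 3, 11, B, Vega), (2, 15, 3, 19, A, Argo), (2, 15, 3, 19, A, Gamma), (2, 21, 17, 11, B, Vega), (2, 21, 17, 19, A, Argo), (2, 21, 17, 19, A, Gamma), (2, 21, 25, 11, B, Vega), (2, 21, 25, 19, A, Argo), (2, 21, 25, 19, A, Gamma), (2, 23, 3, 11, B, Vega), (2, 23, 3, 19, A, Argo), (2, 23, 3, 19, A, Gamma), (2, 26, 2, 11, B, Vega), (2, 26, 2, 19, A, Argo), (2, 26, 2, 19, A, Gamma), (2, 9, 35, 11, B, Vega), (2, 9, 35, 19, A, Argo), (2, 9, 35, 19, A, Gamma), (8, 12, 9, 17, B, Vega), (8, 12, 9, 23, A, Argo), (8, 12, 9, 23, A, Gamma), (8, 12, 9, 24, F, Helix), (8, 21, 23, 17, B, Vega), (8, 21, 23, 23, A, Argo), (8, 21, 23, 23, A, Gamma), (8, 21, 23, 24, F, Helix)}.
Filtering on sid ≠ 9 leaves {(1, 22, 37, 15, F, Helix), (1, 33, 32, 15, F, Helix), (2, 15, 3, 11, B, Vega), (2, 15, 3, 19, A, Argo), (2, 15, 3, 19, A, Gamma), (2, 21, 17, 11, B, Vega), (2, 21, 17, 19, A, Argo), (2, 21, 17, 19, A, Gamma), (2, 21, 25, 11, B, Vega), (2, 21, 25, 19, A, Argo), (2, 21, 25, 19, A, Gamma), (2, 23, 3, 11, B, Vega), (2, 23, 3, 19, A, Argo), (2, 23, 3, 19, A, Gamma), (2, 26, 2, 11, B, Vega), (2, 26, 2, 19, A, Argo), (2, 26, 2, 19, A, Gamma), (8, 12, 9, 17, B, Vega), (8, 12, 9, 23, A, Argo), (8, 12, 9, 23, A, Gamma), (8, 12, 9, 24, F, Helix), (8, 21, 23, 17, B, Vega), (8, 21, 23, 23, A, Argo), (8, 21, 23, 23, A, Gamma), (8, 21, 23, 24, F, Helix)}.
π_{credits, room} gives {(1, 32), (1, 37), (2, 17), (2, 2), (2, 25), (2, 3), (8, 23), (8, 9)} (17 duplicate(s) eliminated).

{(1, 32), (1, 37), (2, 17), (2, 2), (2, 25), (2, 3), (8, 23), (8, 9)}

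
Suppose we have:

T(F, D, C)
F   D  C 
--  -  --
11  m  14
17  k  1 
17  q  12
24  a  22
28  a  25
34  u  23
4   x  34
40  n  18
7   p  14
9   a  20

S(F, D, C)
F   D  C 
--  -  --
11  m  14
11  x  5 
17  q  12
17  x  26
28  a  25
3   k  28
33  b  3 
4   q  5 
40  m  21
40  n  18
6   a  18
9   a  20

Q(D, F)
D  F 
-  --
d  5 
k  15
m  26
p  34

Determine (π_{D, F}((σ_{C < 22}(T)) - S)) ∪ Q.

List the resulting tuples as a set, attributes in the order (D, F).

σ[C < 22]: keep tuples satisfying C < 22 → {(11, m, 14), (17, k, 1), (17, q, 12), (40, n, 18), (7, p, 14), (9, a, 20)}
Set difference of the two operands is {(17, k, 1), (7, p, 14)}.
Projecting to D, F: {(k, 17), (p, 7)}
Set union of the two operands is {(d, 5), (k, 15), (k, 17), (m, 26), (p, 34), (p, 7)}.

{(d, 5), (k, 15), (k, 17), (m, 26), (p, 34), (p, 7)}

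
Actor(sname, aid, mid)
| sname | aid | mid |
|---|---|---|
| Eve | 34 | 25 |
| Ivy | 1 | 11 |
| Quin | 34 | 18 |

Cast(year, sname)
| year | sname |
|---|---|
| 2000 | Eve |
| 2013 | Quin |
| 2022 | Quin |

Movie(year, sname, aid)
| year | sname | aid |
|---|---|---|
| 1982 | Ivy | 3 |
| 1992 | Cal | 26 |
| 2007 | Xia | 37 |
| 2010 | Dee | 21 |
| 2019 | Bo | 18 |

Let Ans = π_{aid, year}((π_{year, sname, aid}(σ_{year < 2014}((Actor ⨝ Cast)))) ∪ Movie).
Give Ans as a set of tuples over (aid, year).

{(18, 2019), (21, 2010), (26, 1992), (3, 1982), (34, 2000), (34, 2013), (37, 2007)}

Actor ⋈ Cast (natural join on sname): {(Eve, 34, 25, 2000), (Quin, 34, 18, 2013), (Quin, 34, 18, 2022)}
σ[year < 2014]: keep tuples satisfying year < 2014 → {(Eve, 34, 25, 2000), (Quin, 34, 18, 2013)}
π[year, sname, aid]: project onto (year, sname, aid) → {(2000, Eve, 34), (2013, Quin, 34)}
Taking the union: {(1982, Ivy, 3), (1992, Cal, 26), (2000, Eve, 34), (2007, Xia, 37), (2010, Dee, 21), (2013, Quin, 34), (2019, Bo, 18)}
π[aid, year]: project onto (aid, year) → {(18, 2019), (21, 2010), (26, 1992), (3, 1982), (34, 2000), (34, 2013), (37, 2007)}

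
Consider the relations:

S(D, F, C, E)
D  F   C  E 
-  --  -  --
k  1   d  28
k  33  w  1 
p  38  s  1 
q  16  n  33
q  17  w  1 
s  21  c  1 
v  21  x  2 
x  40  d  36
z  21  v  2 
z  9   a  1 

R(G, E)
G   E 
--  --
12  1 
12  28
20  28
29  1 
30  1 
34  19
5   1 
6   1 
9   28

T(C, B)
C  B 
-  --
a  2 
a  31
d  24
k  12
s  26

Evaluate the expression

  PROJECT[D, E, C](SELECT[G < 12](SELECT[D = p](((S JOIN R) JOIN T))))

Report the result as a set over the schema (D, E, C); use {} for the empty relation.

S ⋈ R (natural join on E): {(k, 1, d, 28, 12), (k, 1, d, 28, 20), (k, 1, d, 28, 9), (k, 33, w, 1, 12), (k, 33, w, 1, 29), (k, 33, w, 1, 30), (k, 33, w, 1, 5), (k, 33, w, 1, 6), (p, 38, s, 1, 12), (p, 38, s, 1, 29), (p, 38, s, 1, 30), (p, 38, s, 1, 5), (p, 38, s, 1, 6), (q, 17, w, 1, 12), (q, 17, w, 1, 29), (q, 17, w, 1, 30), (q, 17, w, 1, 5), (q, 17, w, 1, 6), (s, 21, c, 1, 12), (s, 21, c, 1, 29), (s, 21, c, 1, 30), (s, 21, c, 1, 5), (s, 21, c, 1, 6), (z, 9, a, 1, 12), (z, 9, a, 1, 29), (z, 9, a, 1, 30), (z, 9, a, 1, 5), (z, 9, a, 1, 6)}
(S JOIN R) ⋈ T (natural join on C): {(k, 1, d, 28, 12, 24), (k, 1, d, 28, 20, 24), (k, 1, d, 28, 9, 24), (p, 38, s, 1, 12, 26), (p, 38, s, 1, 29, 26), (p, 38, s, 1, 30, 26), (p, 38, s, 1, 5, 26), (p, 38, s, 1, 6, 26), (z, 9, a, 1, 12, 2), (z, 9, a, 1, 12, 31), (z, 9, a, 1, 29, 2), (z, 9, a, 1, 29, 31), (z, 9, a, 1, 30, 2), (z, 9, a, 1, 30, 31), (z, 9, a, 1, 5, 2), (z, 9, a, 1, 5, 31), (z, 9, a, 1, 6, 2), (z, 9, a, 1, 6, 31)}
Selection D = p: {(p, 38, s, 1, 12, 26), (p, 38, s, 1, 29, 26), (p, 38, s, 1, 30, 26), (p, 38, s, 1, 5, 26), (p, 38, s, 1, 6, 26)}
Selection G < 12: {(p, 38, s, 1, 5, 26), (p, 38, s, 1, 6, 26)}
Keep only column(s) D, E, C (1 duplicate(s) eliminated): {(p, 1, s)}

{(p, 1, s)}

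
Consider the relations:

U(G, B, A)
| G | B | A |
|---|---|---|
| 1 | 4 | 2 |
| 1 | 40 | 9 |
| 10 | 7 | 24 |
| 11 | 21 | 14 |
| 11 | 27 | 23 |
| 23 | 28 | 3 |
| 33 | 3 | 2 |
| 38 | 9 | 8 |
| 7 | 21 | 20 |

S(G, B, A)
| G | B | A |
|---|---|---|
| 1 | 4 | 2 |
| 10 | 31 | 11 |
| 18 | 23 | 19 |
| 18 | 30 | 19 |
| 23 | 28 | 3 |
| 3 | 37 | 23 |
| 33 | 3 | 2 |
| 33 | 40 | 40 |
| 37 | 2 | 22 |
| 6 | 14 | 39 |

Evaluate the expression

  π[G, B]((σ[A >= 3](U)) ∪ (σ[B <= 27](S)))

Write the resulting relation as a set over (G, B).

{(1, 4), (1, 40), (10, 7), (11, 21), (11, 27), (18, 23), (23, 28), (33, 3), (37, 2), (38, 9), (6, 14), (7, 21)}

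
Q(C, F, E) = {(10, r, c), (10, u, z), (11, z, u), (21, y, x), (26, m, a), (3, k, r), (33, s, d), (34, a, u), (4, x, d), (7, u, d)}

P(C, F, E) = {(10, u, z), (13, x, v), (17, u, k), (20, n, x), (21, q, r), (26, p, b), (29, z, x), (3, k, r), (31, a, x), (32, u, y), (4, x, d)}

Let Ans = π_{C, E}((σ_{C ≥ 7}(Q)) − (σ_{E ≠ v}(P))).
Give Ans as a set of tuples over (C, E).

σ[C ≥ 7]: keep tuples satisfying C ≥ 7 → {(10, r, c), (10, u, z), (11, z, u), (21, y, x), (26, m, a), (33, s, d), (34, a, u), (7, u, d)}
σ[E ≠ v]: keep tuples satisfying E ≠ v → {(10, u, z), (17, u, k), (20, n, x), (21, q, r), (26, p, b), (29, z, x), (3, k, r), (31, a, x), (32, u, y), (4, x, d)}
Taking the difference: {(10, r, c), (11, z, u), (21, y, x), (26, m, a), (33, s, d), (34, a, u), (7, u, d)}
Projecting to C, E: {(10, c), (11, u), (21, x), (26, a), (33, d), (34, u), (7, d)}

{(10, c), (11, u), (21, x), (26, a), (33, d), (34, u), (7, d)}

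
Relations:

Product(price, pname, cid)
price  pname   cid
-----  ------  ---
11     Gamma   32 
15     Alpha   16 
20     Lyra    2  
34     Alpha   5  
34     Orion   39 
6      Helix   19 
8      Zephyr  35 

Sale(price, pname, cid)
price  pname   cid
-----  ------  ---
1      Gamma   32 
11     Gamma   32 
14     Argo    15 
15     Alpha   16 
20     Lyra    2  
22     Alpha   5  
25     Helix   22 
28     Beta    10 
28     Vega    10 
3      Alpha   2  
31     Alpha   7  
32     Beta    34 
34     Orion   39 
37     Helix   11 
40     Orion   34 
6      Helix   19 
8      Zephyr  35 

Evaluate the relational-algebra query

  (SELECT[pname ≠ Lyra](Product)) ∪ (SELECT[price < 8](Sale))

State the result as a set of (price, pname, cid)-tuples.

{(1, Gamma, 32), (11, Gamma, 32), (15, Alpha, 16), (3, Alpha, 2), (34, Alpha, 5), (34, Orion, 39), (6, Helix, 19), (8, Zephyr, 35)}

σ[pname ≠ Lyra]: keep tuples satisfying pname ≠ Lyra → {(11, Gamma, 32), (15, Alpha, 16), (34, Alpha, 5), (34, Orion, 39), (6, Helix, 19), (8, Zephyr, 35)}
σ[price < 8]: keep tuples satisfying price < 8 → {(1, Gamma, 32), (3, Alpha, 2), (6, Helix, 19)}
Taking the union: {(1, Gamma, 32), (11, Gamma, 32), (15, Alpha, 16), (3, Alpha, 2), (34, Alpha, 5), (34, Orion, 39), (6, Helix, 19), (8, Zephyr, 35)}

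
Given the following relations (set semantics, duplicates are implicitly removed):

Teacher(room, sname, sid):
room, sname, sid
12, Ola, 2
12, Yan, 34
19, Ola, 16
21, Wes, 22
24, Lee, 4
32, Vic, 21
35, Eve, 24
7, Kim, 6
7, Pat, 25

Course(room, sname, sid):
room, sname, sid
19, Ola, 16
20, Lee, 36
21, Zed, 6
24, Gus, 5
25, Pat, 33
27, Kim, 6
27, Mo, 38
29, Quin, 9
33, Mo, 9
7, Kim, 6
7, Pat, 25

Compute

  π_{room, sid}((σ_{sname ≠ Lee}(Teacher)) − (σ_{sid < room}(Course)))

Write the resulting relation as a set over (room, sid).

{(12, 2), (12, 34), (21, 22), (32, 21), (35, 24), (7, 25)}

Apply σ_{sname ≠ Lee}; surviving tuples: {(12, Ola, 2), (12, Yan, 34), (19, Ola, 16), (21, Wes, 22), (32, Vic, 21), (35, Eve, 24), (7, Kim, 6), (7, Pat, 25)}
Apply σ_{sid < room}; surviving tuples: {(19, Ola, 16), (21, Zed, 6), (24, Gus, 5), (27, Kim, 6), (29, Quin, 9), (33, Mo, 9), (7, Kim, 6)}
Taking the difference: {(12, Ola, 2), (12, Yan, 34), (21, Wes, 22), (32, Vic, 21), (35, Eve, 24), (7, Pat, 25)}
Keep only column(s) room, sid: {(12, 2), (12, 34), (21, 22), (32, 21), (35, 24), (7, 25)}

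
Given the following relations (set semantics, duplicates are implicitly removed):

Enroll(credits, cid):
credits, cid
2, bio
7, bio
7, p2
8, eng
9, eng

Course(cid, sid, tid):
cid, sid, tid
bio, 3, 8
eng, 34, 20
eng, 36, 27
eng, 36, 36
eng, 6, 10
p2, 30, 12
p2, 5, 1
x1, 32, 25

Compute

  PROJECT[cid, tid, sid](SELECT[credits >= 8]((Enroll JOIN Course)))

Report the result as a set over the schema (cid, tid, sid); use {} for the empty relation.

{(eng, 10, 6), (eng, 20, 34), (eng, 27, 36), (eng, 36, 36)}

Enroll ⋈ Course (natural join on cid): {(2, bio, 3, 8), (7, bio, 3, 8), (7, p2, 30, 12), (7, p2, 5, 1), (8, eng, 34, 20), (8, eng, 36, 27), (8, eng, 36, 36), (8, eng, 6, 10), (9, eng, 34, 20), (9, eng, 36, 27), (9, eng, 36, 36), (9, eng, 6, 10)}
σ[credits >= 8]: keep tuples satisfying credits >= 8 → {(8, eng, 34, 20), (8, eng, 36, 27), (8, eng, 36, 36), (8, eng, 6, 10), (9, eng, 34, 20), (9, eng, 36, 27), (9, eng, 36, 36), (9, eng, 6, 10)}
Projecting to cid, tid, sid (4 duplicate(s) eliminated): {(eng, 10, 6), (eng, 20, 34), (eng, 27, 36), (eng, 36, 36)}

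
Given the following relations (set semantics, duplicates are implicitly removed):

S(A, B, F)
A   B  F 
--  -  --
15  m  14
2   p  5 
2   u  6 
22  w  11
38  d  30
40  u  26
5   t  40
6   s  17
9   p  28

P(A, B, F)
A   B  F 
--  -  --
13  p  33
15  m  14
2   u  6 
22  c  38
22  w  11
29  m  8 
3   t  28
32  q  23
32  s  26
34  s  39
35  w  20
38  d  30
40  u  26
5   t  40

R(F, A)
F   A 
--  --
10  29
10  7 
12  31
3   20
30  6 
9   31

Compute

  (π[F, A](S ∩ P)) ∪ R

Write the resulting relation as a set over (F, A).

Set intersection of the two operands is {(15, m, 14), (2, u, 6), (22, w, 11), (38, d, 30), (40, u, 26), (5, t, 40)}.
Projecting to F, A: {(11, 22), (14, 15), (26, 40), (30, 38), (40, 5), (6, 2)}
Set union of the two operands is {(10, 29), (10, 7), (11, 22), (12, 31), (14, 15), (26, 40), (3, 20), (30, 38), (30, 6), (40, 5), (6, 2), (9, 31)}.

{(10, 29), (10, 7), (11, 22), (12, 31), (14, 15), (26, 40), (3, 20), (30, 38), (30, 6), (40, 5), (6, 2), (9, 31)}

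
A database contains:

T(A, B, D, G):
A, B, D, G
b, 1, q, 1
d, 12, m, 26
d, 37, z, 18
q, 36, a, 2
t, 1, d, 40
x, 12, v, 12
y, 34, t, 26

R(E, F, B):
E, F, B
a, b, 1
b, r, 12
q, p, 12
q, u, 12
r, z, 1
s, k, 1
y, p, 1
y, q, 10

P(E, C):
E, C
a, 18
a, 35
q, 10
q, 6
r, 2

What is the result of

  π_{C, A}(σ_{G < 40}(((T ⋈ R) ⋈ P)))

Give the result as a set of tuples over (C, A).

Natural join on B: {(b, 1, q, 1, a, b), (b, 1, q, 1, r, z), (b, 1, q, 1, s, k), (b, 1, q, 1, y, p), (d, 12, m, 26, b, r), (d, 12, m, 26, q, p), (d, 12, m, 26, q, u), (t, 1, d, 40, a, b), (t, 1, d, 40, r, z), (t, 1, d, 40, s, k), (t, 1, d, 40, y, p), (x, 12, v, 12, b, r), (x, 12, v, 12, q, p), (x, 12, v, 12, q, u)}
Natural join on E: {(b, 1, q, 1, a, b, 18), (b, 1, q, 1, a, b, 35), (b, 1, q, 1, r, z, 2), (d, 12, m, 26, q, p, 10), (d, 12, m, 26, q, p, 6), (d, 12, m, 26, q, u, 10), (d, 12, m, 26, q, u, 6), (t, 1, d, 40, a, b, 18), (t, 1, d, 40, a, b, 35), (t, 1, d, 40, r, z, 2), (x, 12, v, 12, q, p, 10), (x, 12, v, 12, q, p, 6), (x, 12, v, 12, q, u, 10), (x, 12, v, 12, q, u, 6)}
σ[G < 40]: keep tuples satisfying G < 40 → {(b, 1, q, 1, a, b, 18), (b, 1, q, 1, a, b, 35), (b, 1, q, 1, r, z, 2), (d, 12, m, 26, q, p, 10), (d, 12, m, 26, q, p, 6), (d, 12, m, 26, q, u, 10), (d, 12, m, 26, q, u, 6), (x, 12, v, 12, q, p, 10), (x, 12, v, 12, q, p, 6), (x, 12, v, 12, q, u, 10), (x, 12, v, 12, q, u, 6)}
π_{C, A} gives {(10, d), (10, x), (18, b), (2, b), (35, b), (6, d), (6, x)} (4 duplicate(s) eliminated).

{(10, d), (10, x), (18, b), (2, b), (35, b), (6, d), (6, x)}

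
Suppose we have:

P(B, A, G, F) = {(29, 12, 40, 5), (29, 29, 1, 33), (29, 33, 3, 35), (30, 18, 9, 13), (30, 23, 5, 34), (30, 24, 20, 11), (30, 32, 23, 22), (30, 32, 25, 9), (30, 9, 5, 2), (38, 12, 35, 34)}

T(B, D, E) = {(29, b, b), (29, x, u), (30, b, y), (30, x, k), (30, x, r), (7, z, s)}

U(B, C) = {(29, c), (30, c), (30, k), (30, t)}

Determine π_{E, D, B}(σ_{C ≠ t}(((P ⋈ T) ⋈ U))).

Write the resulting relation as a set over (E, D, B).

{(b, b, 29), (k, x, 30), (r, x, 30), (u, x, 29), (y, b, 30)}

Joining P and T on B yields {(29, 12, 40, 5, b, b), (29, 12, 40, 5, x, u), (29, 29, 1, 33, b, b), (29, 29, 1, 33, x, u), (29, 33, 3, 35, b, b), (29, 33, 3, 35, x, u), (30, 18, 9, 13, b, y), (30, 18, 9, 13, x, k), (30, 18, 9, 13, x, r), (30, 23, 5, 34, b, y), (30, 23, 5, 34, x, k), (30, 23, 5, 34, x, r), (30, 24, 20, 11, b, y), (30, 24, 20, 11, x, k), (30, 24, 20, 11, x, r), (30, 32, 23, 22, b, y), (30, 32, 23, 22, x, k), (30, 32, 23, 22, x, r), (30, 32, 25, 9, b, y), (30, 32, 25, 9, x, k), (30, 32, 25, 9, x, r), (30, 9, 5, 2, b, y), (30, 9, 5, 2, x, k), (30, 9, 5, 2, x, r)}.
Joining (P ⋈ T) and U on B yields {(29, 12, 40, 5, b, b, c), (29, 12, 40, 5, x, u, c), (29, 29, 1, 33, b, b, c), (29, 29, 1, 33, x, u, c), (29, 33, 3, 35, b, b, c), (29, 33, 3, 35, x, u, c), (30, 18, 9, 13, b, y, c), (30, 18, 9, 13, b, y, k), (30, 18, 9, 13, b, y, t), (30, 18, 9, 13, x, k, c), (30, 18, 9, 13, x, k, k), (30, 18, 9, 13, x, k, t), (30, 18, 9, 13, x, r, c), (30, 18, 9, 13, x, r, k), (30, 18, 9, 13, x, r, t), (30, 23, 5, 34, b, y, c), (30, 23, 5, 34, b, y, k), (30, 23, 5, 34, b, y, t), (30, 23, 5, 34, x, k, c), (30, 23, 5, 34, x, k, k), (30, 23, 5, 34, x, k, t), (30, 23, 5, 34, x, r, c), (30, 23, 5, 34, x, r, k), (30, 23, 5, 34, x, r, t), (30, 24, 20, 11, b, y, c), (30, 24, 20, 11, b, y, k), (30, 24, 20, 11, b, y, t), (30, 24, 20, 11, x, k, c), (30, 24, 20, 11, x, k, k), (30, 24, 20, 11, x, k, t), (30, 24, 20, 11, x, r, c), (30, 24, 20, 11, x, r, k), (30, 24, 20, 11, x, r, t), (30, 32, 23, 22, b, y, c), (30, 32, 23, 22, b, y, k), (30, 32, 23, 22, b, y, t), (30, 32, 23, 22, x, k, c), (30, 32, 23, 22, x, k, k), (30, 32, 23, 22, x, k, t), (30, 32, 23, 22, x, r, c), (30, 32, 23, 22, x, r, k), (30, 32, 23, 22, x, r, t), (30, 32, 25, 9, b, y, c), (30, 32, 25, 9, b, y, k), (30, 32, 25, 9, b, y, t), (30, 32, 25, 9, x, k, c), (30, 32, 25, 9, x, k, k), (30, 32, 25, 9, x, k, t), (30, 32, 25, 9, x, r, c), (30, 32, 25, 9, x, r, k), (30, 32, 25, 9, x, r, t), (30, 9, 5, 2, b, y, c), (30, 9, 5, 2, b, y, k), (30, 9, 5, 2, b, y, t), (30, 9, 5, 2, x, k, c), (30, 9, 5, 2, x, k, k), (30, 9, 5, 2, x, k, t), (30, 9, 5, 2, x, r, c), (30, 9, 5, 2, x, r, k), (30, 9, 5, 2, x, r, t)}.
σ[C ≠ t]: keep tuples satisfying C ≠ t → {(29, 12, 40, 5, b, b, c), (29, 12, 40, 5, x, u, c), (29, 29, 1, 33, b, b, c), (29, 29, 1, 33, x, u, c), (29, 33, 3, 35, b, b, c), (29, 33, 3, 35, x, u, c), (30, 18, 9, 13, b, y, c), (30, 18, 9, 13, b, y, k), (30, 18, 9, 13, x, k, c), (30, 18, 9, 13, x, k, k), (30, 18, 9, 13, x, r, c), (30, 18, 9, 13, x, r, k), (30, 23, 5, 34, b, y, c), (30, 23, 5, 34, b, y, k), (30, 23, 5, 34, x, k, c), (30, 23, 5, 34, x, k, k), (30, 23, 5, 34, x, r, c), (30, 23, 5, 34, x, r, k), (30, 24, 20, 11, b, y, c), (30, 24, 20, 11, b, y, k), (30, 24, 20, 11, x, k, c), (30, 24, 20, 11, x, k, k), (30, 24, 20, 11, x, r, c), (30, 24, 20, 11, x, r, k), (30, 32, 23, 22, b, y, c), (30, 32, 23, 22, b, y, k), (30, 32, 23, 22, x, k, c), (30, 32, 23, 22, x, k, k), (30, 32, 23, 22, x, r, c), (30, 32, 23, 22, x, r, k), (30, 32, 25, 9, b, y, c), (30, 32, 25, 9, b, y, k), (30, 32, 25, 9, x, k, c), (30, 32, 25, 9, x, k, k), (30, 32, 25, 9, x, r, c), (30, 32, 25, 9, x, r, k), (30, 9, 5, 2, b, y, c), (30, 9, 5, 2, b, y, k), (30, 9, 5, 2, x, k, c), (30, 9, 5, 2, x, k, k), (30, 9, 5, 2, x, r, c), (30, 9, 5, 2, x, r, k)}
π[E, D, B]: project onto (E, D, B) (37 duplicate(s) eliminated) → {(b, b, 29), (k, x, 30), (r, x, 30), (u, x, 29), (y, b, 30)}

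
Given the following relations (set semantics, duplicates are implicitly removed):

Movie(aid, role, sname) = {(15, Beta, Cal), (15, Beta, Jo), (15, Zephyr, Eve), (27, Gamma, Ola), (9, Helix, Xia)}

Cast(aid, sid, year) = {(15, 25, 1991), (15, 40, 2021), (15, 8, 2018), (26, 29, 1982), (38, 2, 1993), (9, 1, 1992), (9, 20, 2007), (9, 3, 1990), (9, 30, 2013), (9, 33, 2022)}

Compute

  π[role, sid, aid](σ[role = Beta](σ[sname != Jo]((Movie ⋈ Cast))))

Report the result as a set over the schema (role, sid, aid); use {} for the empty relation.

Joining Movie and Cast on aid yields {(15, Beta, Cal, 25, 1991), (15, Beta, Cal, 40, 2021), (15, Beta, Cal, 8, 2018), (15, Beta, Jo, 25, 1991), (15, Beta, Jo, 40, 2021), (15, Beta, Jo, 8, 2018), (15, Zephyr, Eve, 25, 1991), (15, Zephyr, Eve, 40, 2021), (15, Zephyr, Eve, 8, 2018), (9, Helix, Xia, 1, 1992), (9, Helix, Xia, 20, 2007), (9, Helix, Xia, 3, 1990), (9, Helix, Xia, 30, 2013), (9, Helix, Xia, 33, 2022)}.
σ[sname != Jo]: keep tuples satisfying sname != Jo → {(15, Beta, Cal, 25, 1991), (15, Beta, Cal, 40, 2021), (15, Beta, Cal, 8, 2018), (15, Zephyr, Eve, 25, 1991), (15, Zephyr, Eve, 40, 2021), (15, Zephyr, Eve, 8, 2018), (9, Helix, Xia, 1, 1992), (9, Helix, Xia, 20, 2007), (9, Helix, Xia, 3, 1990), (9, Helix, Xia, 30, 2013), (9, Helix, Xia, 33, 2022)}
σ[role = Beta]: keep tuples satisfying role = Beta → {(15, Beta, Cal, 25, 1991), (15, Beta, Cal, 40, 2021), (15, Beta, Cal, 8, 2018)}
Projecting to role, sid, aid: {(Beta, 25, 15), (Beta, 40, 15), (Beta, 8, 15)}

{(Beta, 25, 15), (Beta, 40, 15), (Beta, 8, 15)}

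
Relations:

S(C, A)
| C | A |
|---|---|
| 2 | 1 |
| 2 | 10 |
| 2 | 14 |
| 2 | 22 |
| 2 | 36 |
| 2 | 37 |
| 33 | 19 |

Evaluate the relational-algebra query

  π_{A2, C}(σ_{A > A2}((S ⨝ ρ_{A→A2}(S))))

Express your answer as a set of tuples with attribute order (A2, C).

{(1, 2), (10, 2), (14, 2), (22, 2), (36, 2)}

ρ[A→A2]: schema becomes (C, A2); tuples unchanged.
S ⋈ ρ_{A→A2}(S) (natural join on C): {(2, 1, 1), (2, 1, 10), (2, 1, 14), (2, 1, 22), (2, 1, 36), (2, 1, 37), (2, 10, 1), (2, 10, 10), (2, 10, 14), (2, 10, 22), (2, 10, 36), (2, 10, 37), (2, 14, 1), (2, 14, 10), (2, 14, 14), (2, 14, 22), (2, 14, 36), (2, 14, 37), (2, 22, 1), (2, 22, 10), (2, 22, 14), (2, 22, 22), (2, 22, 36), (2, 22, 37), (2, 36, 1), (2, 36, 10), (2, 36, 14), (2, 36, 22), (2, 36, 36), (2, 36, 37), (2, 37, 1), (2, 37, 10), (2, 37, 14), (2, 37, 22), (2, 37, 36), (2, 37, 37), (33, 19, 19)}
Selection A > A2: {(2, 10, 1), (2, 14, 1), (2, 14, 10), (2, 22, 1), (2, 22, 10), (2, 22, 14), (2, 36, 1), (2, 36, 10), (2, 36, 14), (2, 36, 22), (2, 37, 1), (2, 37, 10), (2, 37, 14), (2, 37, 22), (2, 37, 36)}
Projecting to A2, C (10 duplicate(s) eliminated): {(1, 2), (10, 2), (14, 2), (22, 2), (36, 2)}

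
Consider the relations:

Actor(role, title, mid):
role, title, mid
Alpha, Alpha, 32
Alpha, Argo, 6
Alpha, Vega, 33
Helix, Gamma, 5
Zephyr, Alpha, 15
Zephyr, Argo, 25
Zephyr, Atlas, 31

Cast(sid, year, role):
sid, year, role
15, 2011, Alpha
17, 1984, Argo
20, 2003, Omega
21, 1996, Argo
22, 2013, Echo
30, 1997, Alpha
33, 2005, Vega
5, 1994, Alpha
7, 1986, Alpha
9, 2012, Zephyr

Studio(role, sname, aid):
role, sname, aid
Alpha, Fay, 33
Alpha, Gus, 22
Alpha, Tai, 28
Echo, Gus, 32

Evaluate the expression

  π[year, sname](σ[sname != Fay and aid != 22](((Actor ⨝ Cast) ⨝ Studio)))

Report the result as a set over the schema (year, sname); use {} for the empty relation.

{(1986, Tai), (1994, Tai), (1997, Tai), (2011, Tai)}

Natural join on role: {(Alpha, Alpha, 32, 15, 2011), (Alpha, Alpha, 32, 30, 1997), (Alpha, Alpha, 32, 5, 1994), (Alpha, Alpha, 32, 7, 1986), (Alpha, Argo, 6, 15, 2011), (Alpha, Argo, 6, 30, 1997), (Alpha, Argo, 6, 5, 1994), (Alpha, Argo, 6, 7, 1986), (Alpha, Vega, 33, 15, 2011), (Alpha, Vega, 33, 30, 1997), (Alpha, Vega, 33, 5, 1994), (Alpha, Vega, 33, 7, 1986), (Zephyr, Alpha, 15, 9, 2012), (Zephyr, Argo, 25, 9, 2012), (Zephyr, Atlas, 31, 9, 2012)}
Natural join on role: {(Alpha, Alpha, 32, 15, 2011, Fay, 33), (Alpha, Alpha, 32, 15, 2011, Gus, 22), (Alpha, Alpha, 32, 15, 2011, Tai, 28), (Alpha, Alpha, 32, 30, 1997, Fay, 33), (Alpha, Alpha, 32, 30, 1997, Gus, 22), (Alpha, Alpha, 32, 30, 1997, Tai, 28), (Alpha, Alpha, 32, 5, 1994, Fay, 33), (Alpha, Alpha, 32, 5, 1994, Gus, 22), (Alpha, Alpha, 32, 5, 1994, Tai, 28), (Alpha, Alpha, 32, 7, 1986, Fay, 33), (Alpha, Alpha, 32, 7, 1986, Gus, 22), (Alpha, Alpha, 32, 7, 1986, Tai, 28), (Alpha, Argo, 6, 15, 2011, Fay, 33), (Alpha, Argo, 6, 15, 2011, Gus, 22), (Alpha, Argo, 6, 15, 2011, Tai, 28), (Alpha, Argo, 6, 30, 1997, Fay, 33), (Alpha, Argo, 6, 30, 1997, Gus, 22), (Alpha, Argo, 6, 30, 1997, Tai, 28), (Alpha, Argo, 6, 5, 1994, Fay, 33), (Alpha, Argo, 6, 5, 1994, Gus, 22), (Alpha, Argo, 6, 5, 1994, Tai, 28), (Alpha, Argo, 6, 7, 1986, Fay, 33), (Alpha, Argo, 6, 7, 1986, Gus, 22), (Alpha, Argo, 6, 7, 1986, Tai, 28), (Alpha, Vega, 33, 15, 2011, Fay, 33), (Alpha, Vega, 33, 15, 2011, Gus, 22), (Alpha, Vega, 33, 15, 2011, Tai, 28), (Alpha, Vega, 33, 30, 1997, Fay, 33), (Alpha, Vega, 33, 30, 1997, Gus, 22), (Alpha, Vega, 33, 30, 1997, Tai, 28), (Alpha, Vega, 33, 5, 1994, Fay, 33), (Alpha, Vega, 33, 5, 1994, Gus, 22), (Alpha, Vega, 33, 5, 1994, Tai, 28), (Alpha, Vega, 33, 7, 1986, Fay, 33), (Alpha, Vega, 33, 7, 1986, Gus, 22), (Alpha, Vega, 33, 7, 1986, Tai, 28)}
σ[sname != Fay and aid != 22]: keep tuples satisfying sname != Fay and aid != 22 → {(Alpha, Alpha, 32, 15, 2011, Tai, 28), (Alpha, Alpha, 32, 30, 1997, Tai, 28), (Alpha, Alpha, 32, 5, 1994, Tai, 28), (Alpha, Alpha, 32, 7, 1986, Tai, 28), (Alpha, Argo, 6, 15, 2011, Tai, 28), (Alpha, Argo, 6, 30, 1997, Tai, 28), (Alpha, Argo, 6, 5, 1994, Tai, 28), (Alpha, Argo, 6, 7, 1986, Tai, 28), (Alpha, Vega, 33, 15, 2011, Tai, 28), (Alpha, Vega, 33, 30, 1997, Tai, 28), (Alpha, Vega, 33, 5, 1994, Tai, 28), (Alpha, Vega, 33, 7, 1986, Tai, 28)}
π[year, sname]: project onto (year, sname) (8 duplicate(s) eliminated) → {(1986, Tai), (1994, Tai), (1997, Tai), (2011, Tai)}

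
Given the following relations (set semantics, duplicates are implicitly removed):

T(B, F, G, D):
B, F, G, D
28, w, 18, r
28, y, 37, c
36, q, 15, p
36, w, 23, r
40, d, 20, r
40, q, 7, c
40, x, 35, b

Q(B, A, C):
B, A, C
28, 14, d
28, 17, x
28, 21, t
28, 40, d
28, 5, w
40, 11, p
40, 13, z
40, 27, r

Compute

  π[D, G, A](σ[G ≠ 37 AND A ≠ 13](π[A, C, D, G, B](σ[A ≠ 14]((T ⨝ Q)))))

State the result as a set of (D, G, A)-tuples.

{(b, 35, 11), (b, 35, 27), (c, 7, 11), (c, 7, 27), (r, 18, 17), (r, 18, 21), (r, 18, 40), (r, 18, 5), (r, 20, 11), (r, 20, 27)}

Joining T and Q on B yields {(28, w, 18, r, 14, d), (28, w, 18, r, 17, x), (28, w, 18, r, 21, t), (28, w, 18, r, 40, d), (28, w, 18, r, 5, w), (28, y, 37, c, 14, d), (28, y, 37, c, 17, x), (28, y, 37, c, 21, t), (28, y, 37, c, 40, d), (28, y, 37, c, 5, w), (40, d, 20, r, 11, p), (40, d, 20, r, 13, z), (40, d, 20, r, 27, r), (40, q, 7, c, 11, p), (40, q, 7, c, 13, z), (40, q, 7, c, 27, r), (40, x, 35, b, 11, p), (40, x, 35, b, 13, z), (40, x, 35, b, 27, r)}.
Selection A ≠ 14: {(28, w, 18, r, 17, x), (28, w, 18, r, 21, t), (28, w, 18, r, 40, d), (28, w, 18, r, 5, w), (28, y, 37, c, 17, x), (28, y, 37, c, 21, t), (28, y, 37, c, 40, d), (28, y, 37, c, 5, w), (40, d, 20, r, 11, p), (40, d, 20, r, 13, z), (40, d, 20, r, 27, r), (40, q, 7, c, 11, p), (40, q, 7, c, 13, z), (40, q, 7, c, 27, r), (40, x, 35, b, 11, p), (40, x, 35, b, 13, z), (40, x, 35, b, 27, r)}
π[A, C, D, G, B]: project onto (A, C, D, G, B) → {(11, p, b, 35, 40), (11, p, c, 7, 40), (11, p, r, 20, 40), (13, z, b, 35, 40), (13, z, c, 7, 40), (13, z, r, 20, 40), (17, x, c, 37, 28), (17, x, r, 18, 28), (21, t, c, 37, 28), (21, t, r, 18, 28), (27, r, b, 35, 40), (27, r, c, 7, 40), (27, r, r, 20, 40), (40, d, c, 37, 28), (40, d, r, 18, 28), (5, w, c, 37, 28), (5, w, r, 18, 28)}
Selection G ≠ 37 AND A ≠ 13: {(11, p, b, 35, 40), (11, p, c, 7, 40), (11, p, r, 20, 40), (17, x, r, 18, 28), (21, t, r, 18, 28), (27, r, b, 35, 40), (27, r, c, 7, 40), (27, r, r, 20, 40), (40, d, r, 18, 28), (5, w, r, 18, 28)}
π[D, G, A]: project onto (D, G, A) → {(b, 35, 11), (b, 35, 27), (c, 7, 11), (c, 7, 27), (r, 18, 17), (r, 18, 21), (r, 18, 40), (r, 18, 5), (r, 20, 11), (r, 20, 27)}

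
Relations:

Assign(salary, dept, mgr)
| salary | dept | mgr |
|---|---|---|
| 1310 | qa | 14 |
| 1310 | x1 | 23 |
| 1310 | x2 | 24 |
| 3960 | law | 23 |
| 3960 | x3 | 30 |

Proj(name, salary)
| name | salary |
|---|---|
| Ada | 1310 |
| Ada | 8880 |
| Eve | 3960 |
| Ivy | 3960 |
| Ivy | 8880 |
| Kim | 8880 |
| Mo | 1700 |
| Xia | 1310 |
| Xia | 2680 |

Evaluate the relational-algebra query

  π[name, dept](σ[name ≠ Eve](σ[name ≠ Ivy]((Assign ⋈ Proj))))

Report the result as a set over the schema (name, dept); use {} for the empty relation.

{(Ada, qa), (Ada, x1), (Ada, x2), (Xia, qa), (Xia, x1), (Xia, x2)}

Assign ⋈ Proj (natural join on salary): {(1310, qa, 14, Ada), (1310, qa, 14, Xia), (1310, x1, 23, Ada), (1310, x1, 23, Xia), (1310, x2, 24, Ada), (1310, x2, 24, Xia), (3960, law, 23, Eve), (3960, law, 23, Ivy), (3960, x3, 30, Eve), (3960, x3, 30, Ivy)}
Filtering on name ≠ Ivy leaves {(1310, qa, 14, Ada), (1310, qa, 14, Xia), (1310, x1, 23, Ada), (1310, x1, 23, Xia), (1310, x2, 24, Ada), (1310, x2, 24, Xia), (3960, law, 23, Eve), (3960, x3, 30, Eve)}.
Filtering on name ≠ Eve leaves {(1310, qa, 14, Ada), (1310, qa, 14, Xia), (1310, x1, 23, Ada), (1310, x1, 23, Xia), (1310, x2, 24, Ada), (1310, x2, 24, Xia)}.
π_{name, dept} gives {(Ada, qa), (Ada, x1), (Ada, x2), (Xia, qa), (Xia, x1), (Xia, x2)}.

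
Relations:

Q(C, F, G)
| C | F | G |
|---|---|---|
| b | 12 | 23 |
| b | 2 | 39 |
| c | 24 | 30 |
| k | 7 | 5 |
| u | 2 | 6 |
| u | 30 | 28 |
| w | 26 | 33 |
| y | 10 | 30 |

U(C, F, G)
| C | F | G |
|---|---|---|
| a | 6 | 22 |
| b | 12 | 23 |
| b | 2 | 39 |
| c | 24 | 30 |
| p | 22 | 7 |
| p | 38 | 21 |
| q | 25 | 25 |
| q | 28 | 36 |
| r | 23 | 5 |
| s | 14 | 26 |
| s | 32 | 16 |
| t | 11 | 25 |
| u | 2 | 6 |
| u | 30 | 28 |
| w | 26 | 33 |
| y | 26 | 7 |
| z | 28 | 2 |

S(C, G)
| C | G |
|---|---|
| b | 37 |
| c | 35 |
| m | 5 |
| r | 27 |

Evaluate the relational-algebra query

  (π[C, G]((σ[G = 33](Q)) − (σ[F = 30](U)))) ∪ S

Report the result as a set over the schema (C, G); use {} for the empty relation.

{(b, 37), (c, 35), (m, 5), (r, 27), (w, 33)}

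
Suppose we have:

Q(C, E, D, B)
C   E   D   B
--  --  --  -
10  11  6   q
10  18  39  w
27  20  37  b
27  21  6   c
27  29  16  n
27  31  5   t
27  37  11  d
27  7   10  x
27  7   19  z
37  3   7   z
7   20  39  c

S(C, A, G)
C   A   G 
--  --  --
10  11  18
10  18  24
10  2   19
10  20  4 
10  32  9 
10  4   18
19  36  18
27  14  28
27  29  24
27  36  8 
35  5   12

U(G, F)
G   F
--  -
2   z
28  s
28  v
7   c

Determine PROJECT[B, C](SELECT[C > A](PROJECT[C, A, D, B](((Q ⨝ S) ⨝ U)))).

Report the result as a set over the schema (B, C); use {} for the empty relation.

Q ⋈ S (natural join on C): {(10, 11, 6, q, 11, 18), (10, 11, 6, q, 18, 24), (10, 11, 6, q, 2, 19), (10, 11, 6, q, 20, 4), (10, 11, 6, q, 32, 9), (10, 11, 6, q, 4, 18), (10, 18, 39, w, 11, 18), (10, 18, 39, w, 18, 24), (10, 18, 39, w, 2, 19), (10, 18, 39, w, 20, 4), (10, 18, 39, w, 32, 9), (10, 18, 39, w, 4, 18), (27, 20, 37, b, 14, 28), (27, 20, 37, b, 29, 24), (27, 20, 37, b, 36, 8), (27, 21, 6, c, 14, 28), (27, 21, 6, c, 29, 24), (27, 21, 6, c, 36, 8), (27, 29, 16, n, 14, 28), (27, 29, 16, n, 29, 24), (27, 29, 16, n, 36, 8), (27, 31, 5, t, 14, 28), (27, 31, 5, t, 29, 24), (27, 31, 5, t, 36, 8), (27, 37, 11, d, 14, 28), (27, 37, 11, d, 29, 24), (27, 37, 11, d, 36, 8), (27, 7, 10, x, 14, 28), (27, 7, 10, x, 29, 24), (27, 7, 10, x, 36, 8), (27, 7, 19, z, 14, 28), (27, 7, 19, z, 29, 24), (27, 7, 19, z, 36, 8)}
(Q ⨝ S) ⋈ U (natural join on G): {(27, 20, 37, b, 14, 28, s), (27, 20, 37, b, 14, 28, v), (27, 21, 6, c, 14, 28, s), (27, 21, 6, c, 14, 28, v), (27, 29, 16, n, 14, 28, s), (27, 29, 16, n, 14, 28, v), (27, 31, 5, t, 14, 28, s), (27, 31, 5, t, 14, 28, v), (27, 37, 11, d, 14, 28, s), (27, 37, 11, d, 14, 28, v), (27, 7, 10, x, 14, 28, s), (27, 7, 10, x, 14, 28, v), (27, 7, 19, z, 14, 28, s), (27, 7, 19, z, 14, 28, v)}
Projecting to C, A, D, B (7 duplicate(s) eliminated): {(27, 14, 10, x), (27, 14, 11, d), (27, 14, 16, n), (27, 14, 19, z), (27, 14, 37, b), (27, 14, 5, t), (27, 14, 6, c)}
Selection C > A: {(27, 14, 10, x), (27, 14, 11, d), (27, 14, 16, n), (27, 14, 19, z), (27, 14, 37, b), (27, 14, 5, t), (27, 14, 6, c)}
Projecting to B, C: {(b, 27), (c, 27), (d, 27), (n, 27), (t, 27), (x, 27), (z, 27)}

{(b, 27), (c, 27), (d, 27), (n, 27), (t, 27), (x, 27), (z, 27)}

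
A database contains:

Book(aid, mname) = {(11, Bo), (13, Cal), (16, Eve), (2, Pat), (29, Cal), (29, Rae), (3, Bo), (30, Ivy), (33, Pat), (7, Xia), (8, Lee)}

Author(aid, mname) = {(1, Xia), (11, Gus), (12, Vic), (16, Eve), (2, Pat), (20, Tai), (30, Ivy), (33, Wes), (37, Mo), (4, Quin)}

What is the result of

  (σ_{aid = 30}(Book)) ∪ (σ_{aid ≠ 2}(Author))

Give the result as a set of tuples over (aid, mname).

{(1, Xia), (11, Gus), (12, Vic), (16, Eve), (20, Tai), (30, Ivy), (33, Wes), (37, Mo), (4, Quin)}

Filtering on aid = 30 leaves {(30, Ivy)}.
Filtering on aid ≠ 2 leaves {(1, Xia), (11, Gus), (12, Vic), (16, Eve), (20, Tai), (30, Ivy), (33, Wes), (37, Mo), (4, Quin)}.
Union: {(30, Ivy)} with {(1, Xia), (11, Gus), (12, Vic), (16, Eve), (20, Tai), (30, Ivy), (33, Wes), (37, Mo), (4, Quin)} → {(1, Xia), (11, Gus), (12, Vic), (16, Eve), (20, Tai), (30, Ivy), (33, Wes), (37, Mo), (4, Quin)}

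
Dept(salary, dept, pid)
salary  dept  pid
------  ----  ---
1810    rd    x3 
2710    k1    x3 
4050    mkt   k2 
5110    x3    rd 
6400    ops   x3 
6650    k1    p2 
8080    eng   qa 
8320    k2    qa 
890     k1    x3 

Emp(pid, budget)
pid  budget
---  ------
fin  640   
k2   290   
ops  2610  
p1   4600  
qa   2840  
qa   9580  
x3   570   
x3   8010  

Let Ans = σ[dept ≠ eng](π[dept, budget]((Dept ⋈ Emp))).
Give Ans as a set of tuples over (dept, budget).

Joining Dept and Emp on pid yields {(1810, rd, x3, 570), (1810, rd, x3, 8010), (2710, k1, x3, 570), (2710, k1, x3, 8010), (4050, mkt, k2, 290), (6400, ops, x3, 570), (6400, ops, x3, 8010), (8080, eng, qa, 2840), (8080, eng, qa, 9580), (8320, k2, qa, 2840), (8320, k2, qa, 9580), (890, k1, x3, 570), (890, k1, x3, 8010)}.
Keep only column(s) dept, budget (2 duplicate(s) eliminated): {(eng, 2840), (eng, 9580), (k1, 570), (k1, 8010), (k2, 2840), (k2, 9580), (mkt, 290), (ops, 570), (ops, 8010), (rd, 570), (rd, 8010)}
Filtering on dept ≠ eng leaves {(k1, 570), (k1, 8010), (k2, 2840), (k2, 9580), (mkt, 290), (ops, 570), (ops, 8010), (rd, 570), (rd, 8010)}.

{(k1, 570), (k1, 8010), (k2, 2840), (k2, 9580), (mkt, 290), (ops, 570), (ops, 8010), (rd, 570), (rd, 8010)}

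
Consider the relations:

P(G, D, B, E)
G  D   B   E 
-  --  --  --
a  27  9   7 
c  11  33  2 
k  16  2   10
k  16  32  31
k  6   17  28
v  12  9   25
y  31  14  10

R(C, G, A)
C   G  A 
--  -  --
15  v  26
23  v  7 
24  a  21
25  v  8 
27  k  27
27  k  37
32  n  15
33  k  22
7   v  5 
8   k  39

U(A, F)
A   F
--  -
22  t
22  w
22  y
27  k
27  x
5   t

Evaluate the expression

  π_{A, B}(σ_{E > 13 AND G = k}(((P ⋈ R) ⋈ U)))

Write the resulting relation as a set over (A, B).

Joining P and R on G yields {(a, 27, 9, 7, 24, 21), (k, 16, 2, 10, 27, 27), (k, 16, 2, 10, 27, 37), (k, 16, 2, 10, 33, 22), (k, 16, 2, 10, 8, 39), (k, 16, 32, 31, 27, 27), (k, 16, 32, 31, 27, 37), (k, 16, 32, 31, 33, 22), (k, 16, 32, 31, 8, 39), (k, 6, 17, 28, 27, 27), (k, 6, 17, 28, 27, 37), (k, 6, 17, 28, 33, 22), (k, 6, 17, 28, 8, 39), (v, 12, 9, 25, 15, 26), (v, 12, 9, 25, 23, 7), (v, 12, 9, 25, 25, 8), (v, 12, 9, 25, 7, 5)}.
Joining (P ⋈ R) and U on A yields {(k, 16, 2, 10, 27, 27, k), (k, 16, 2, 10, 27, 27, x), (k, 16, 2, 10, 33, 22, t), (k, 16, 2, 10, 33, 22, w), (k, 16, 2, 10, 33, 22, y), (k, 16, 32, 31, 27, 27, k), (k, 16, 32, 31, 27, 27, x), (k, 16, 32, 31, 33, 22, t), (k, 16, 32, 31, 33, 22, w), (k, 16, 32, 31, 33, 22, y), (k, 6, 17, 28, 27, 27, k), (k, 6, 17, 28, 27, 27, x), (k, 6, 17, 28, 33, 22, t), (k, 6, 17, 28, 33, 22, w), (k, 6, 17, 28, 33, 22, y), (v, 12, 9, 25, 7, 5, t)}.
Filtering on E > 13 AND G = k leaves {(k, 16, 32, 31, 27, 27, k), (k, 16, 32, 31, 27, 27, x), (k, 16, 32, 31, 33, 22, t), (k, 16, 32, 31, 33, 22, w), (k, 16, 32, 31, 33, 22, y), (k, 6, 17, 28, 27, 27, k), (k, 6, 17, 28, 27, 27, x), (k, 6, 17, 28, 33, 22, t), (k, 6, 17, 28, 33, 22, w), (k, 6, 17, 28, 33, 22, y)}.
Keep only column(s) A, B (6 duplicate(s) eliminated): {(22, 17), (22, 32), (27, 17), (27, 32)}

{(22, 17), (22, 32), (27, 17), (27, 32)}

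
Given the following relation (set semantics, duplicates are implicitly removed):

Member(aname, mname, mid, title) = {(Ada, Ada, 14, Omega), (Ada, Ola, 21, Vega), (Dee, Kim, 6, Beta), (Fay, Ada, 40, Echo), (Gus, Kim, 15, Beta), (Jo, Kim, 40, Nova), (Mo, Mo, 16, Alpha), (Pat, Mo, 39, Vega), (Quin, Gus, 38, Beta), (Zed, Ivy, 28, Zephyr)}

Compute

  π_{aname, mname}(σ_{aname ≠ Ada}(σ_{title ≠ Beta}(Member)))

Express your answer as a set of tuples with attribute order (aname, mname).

{(Fay, Ada), (Jo, Kim), (Mo, Mo), (Pat, Mo), (Zed, Ivy)}

Selection title ≠ Beta: {(Ada, Ada, 14, Omega), (Ada, Ola, 21, Vega), (Fay, Ada, 40, Echo), (Jo, Kim, 40, Nova), (Mo, Mo, 16, Alpha), (Pat, Mo, 39, Vega), (Zed, Ivy, 28, Zephyr)}
Selection aname ≠ Ada: {(Fay, Ada, 40, Echo), (Jo, Kim, 40, Nova), (Mo, Mo, 16, Alpha), (Pat, Mo, 39, Vega), (Zed, Ivy, 28, Zephyr)}
π[aname, mname]: project onto (aname, mname) → {(Fay, Ada), (Jo, Kim), (Mo, Mo), (Pat, Mo), (Zed, Ivy)}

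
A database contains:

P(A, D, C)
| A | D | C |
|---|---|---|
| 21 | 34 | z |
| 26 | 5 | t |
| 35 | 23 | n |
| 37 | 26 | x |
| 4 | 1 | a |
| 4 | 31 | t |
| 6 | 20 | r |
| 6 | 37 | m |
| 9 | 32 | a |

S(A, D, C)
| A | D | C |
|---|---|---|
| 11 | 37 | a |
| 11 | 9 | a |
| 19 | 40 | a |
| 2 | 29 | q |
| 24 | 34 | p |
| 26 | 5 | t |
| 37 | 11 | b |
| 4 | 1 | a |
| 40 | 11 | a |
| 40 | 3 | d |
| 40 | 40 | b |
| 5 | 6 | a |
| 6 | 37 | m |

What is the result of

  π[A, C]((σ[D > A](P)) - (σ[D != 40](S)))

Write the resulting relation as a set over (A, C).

{(21, z), (4, t), (6, r), (9, a)}

Filtering on D > A leaves {(21, 34, z), (4, 31, t), (6, 20, r), (6, 37, m), (9, 32, a)}.
Filtering on D != 40 leaves {(11, 37, a), (11, 9, a), (2, 29, q), (24, 34, p), (26, 5, t), (37, 11, b), (4, 1, a), (40, 11, a), (40, 3, d), (5, 6, a), (6, 37, m)}.
Taking the difference: {(21, 34, z), (4, 31, t), (6, 20, r), (9, 32, a)}
Projecting to A, C: {(21, z), (4, t), (6, r), (9, a)}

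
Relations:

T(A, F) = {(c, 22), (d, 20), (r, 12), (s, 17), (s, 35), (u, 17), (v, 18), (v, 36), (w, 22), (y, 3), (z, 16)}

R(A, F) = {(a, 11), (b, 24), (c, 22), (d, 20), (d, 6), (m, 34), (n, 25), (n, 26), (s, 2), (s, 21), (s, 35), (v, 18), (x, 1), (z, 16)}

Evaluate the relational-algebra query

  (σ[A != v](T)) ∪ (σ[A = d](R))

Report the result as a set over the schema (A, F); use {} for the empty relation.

{(c, 22), (d, 20), (d, 6), (r, 12), (s, 17), (s, 35), (u, 17), (w, 22), (y, 3), (z, 16)}

Apply σ_{A != v}; surviving tuples: {(c, 22), (d, 20), (r, 12), (s, 17), (s, 35), (u, 17), (w, 22), (y, 3), (z, 16)}
Apply σ_{A = d}; surviving tuples: {(d, 20), (d, 6)}
Taking the union: {(c, 22), (d, 20), (d, 6), (r, 12), (s, 17), (s, 35), (u, 17), (w, 22), (y, 3), (z, 16)}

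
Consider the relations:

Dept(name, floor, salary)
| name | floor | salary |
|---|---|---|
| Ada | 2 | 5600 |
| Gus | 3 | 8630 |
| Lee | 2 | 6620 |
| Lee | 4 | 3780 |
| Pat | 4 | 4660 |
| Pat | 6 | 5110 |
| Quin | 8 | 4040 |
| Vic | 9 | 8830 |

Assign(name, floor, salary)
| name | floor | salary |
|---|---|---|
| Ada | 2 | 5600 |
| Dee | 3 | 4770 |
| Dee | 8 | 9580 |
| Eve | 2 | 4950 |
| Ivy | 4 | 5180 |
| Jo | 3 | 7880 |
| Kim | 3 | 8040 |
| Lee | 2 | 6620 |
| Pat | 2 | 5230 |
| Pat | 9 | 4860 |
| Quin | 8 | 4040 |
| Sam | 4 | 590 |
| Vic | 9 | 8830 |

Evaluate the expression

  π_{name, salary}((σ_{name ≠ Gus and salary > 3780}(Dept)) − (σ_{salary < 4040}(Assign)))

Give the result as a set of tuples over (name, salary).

Selection name ≠ Gus and salary > 3780: {(Ada, 2, 5600), (Lee, 2, 6620), (Pat, 4, 4660), (Pat, 6, 5110), (Quin, 8, 4040), (Vic, 9, 8830)}
Selection salary < 4040: {(Sam, 4, 590)}
Set difference of the two operands is {(Ada, 2, 5600), (Lee, 2, 6620), (Pat, 4, 4660), (Pat, 6, 5110), (Quin, 8, 4040), (Vic, 9, 8830)}.
Projecting to name, salary: {(Ada, 5600), (Lee, 6620), (Pat, 4660), (Pat, 5110), (Quin, 4040), (Vic, 8830)}

{(Ada, 5600), (Lee, 6620), (Pat, 4660), (Pat, 5110), (Quin, 4040), (Vic, 8830)}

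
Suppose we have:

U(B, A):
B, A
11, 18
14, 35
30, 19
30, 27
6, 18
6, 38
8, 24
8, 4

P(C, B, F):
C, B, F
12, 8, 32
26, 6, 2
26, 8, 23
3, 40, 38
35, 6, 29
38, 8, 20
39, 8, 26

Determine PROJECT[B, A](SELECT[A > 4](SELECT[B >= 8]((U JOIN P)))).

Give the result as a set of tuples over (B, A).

{(8, 24)}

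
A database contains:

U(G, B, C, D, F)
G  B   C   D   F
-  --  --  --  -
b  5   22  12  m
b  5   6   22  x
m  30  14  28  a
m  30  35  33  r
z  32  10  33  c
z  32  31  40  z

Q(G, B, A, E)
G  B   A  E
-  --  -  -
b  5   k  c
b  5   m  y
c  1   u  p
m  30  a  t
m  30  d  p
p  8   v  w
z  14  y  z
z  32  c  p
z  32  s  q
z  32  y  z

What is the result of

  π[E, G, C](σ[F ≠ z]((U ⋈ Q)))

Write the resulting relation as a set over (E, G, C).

Natural join on G, B: {(b, 5, 22, 12, m, k, c), (b, 5, 22, 12, m, m, y), (b, 5, 6, 22, x, k, c), (b, 5, 6, 22, x, m, y), (m, 30, 14, 28, a, a, t), (m, 30, 14, 28, a, d, p), (m, 30, 35, 33, r, a, t), (m, 30, 35, 33, r, d, p), (z, 32, 10, 33, c, c, p), (z, 32, 10, 33, c, s, q), (z, 32, 10, 33, c, y, z), (z, 32, 31, 40, z, c, p), (z, 32, 31, 40, z, s, q), (z, 32, 31, 40, z, y, z)}
Apply σ_{F ≠ z}; surviving tuples: {(b, 5, 22, 12, m, k, c), (b, 5, 22, 12, m, m, y), (b, 5, 6, 22, x, k, c), (b, 5, 6, 22, x, m, y), (m, 30, 14, 28, a, a, t), (m, 30, 14, 28, a, d, p), (m, 30, 35, 33, r, a, t), (m, 30, 35, 33, r, d, p), (z, 32, 10, 33, c, c, p), (z, 32, 10, 33, c, s, q), (z, 32, 10, 33, c, y, z)}
π[E, G, C]: project onto (E, G, C) → {(c, b, 22), (c, b, 6), (p, m, 14), (p, m, 35), (p, z, 10), (q, z, 10), (t, m, 14), (t, m, 35), (y, b, 22), (y, b, 6), (z, z, 10)}

{(c, b, 22), (c, b, 6), (p, m, 14), (p, m, 35), (p, z, 10), (q, z, 10), (t, m, 14), (t, m, 35), (y, b, 22), (y, b, 6), (z, z, 10)}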